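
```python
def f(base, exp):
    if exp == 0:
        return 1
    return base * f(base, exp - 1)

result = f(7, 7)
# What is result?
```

f(7, 7) = 7 * 7 * 7 * 7 * 7 * 7 * 7 = 823543

Answer: 823543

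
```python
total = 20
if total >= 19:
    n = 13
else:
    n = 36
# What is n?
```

Trace:
`total = 20` → total = 20
`if total >= 19: ...` → total >= 19 is True → n = 13
So n = 13

Answer: 13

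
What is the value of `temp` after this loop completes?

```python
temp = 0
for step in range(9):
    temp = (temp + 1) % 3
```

Increment mod 3, 9 times = 0
`temp` takes the values: 0 → 1 → 2 → 0 → 1 → 2 → 0 → 1 → 2 → 0

Answer: 0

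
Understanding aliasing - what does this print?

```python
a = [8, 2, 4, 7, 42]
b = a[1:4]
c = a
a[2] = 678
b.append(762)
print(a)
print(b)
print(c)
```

Key concept: slice vs alias.
Step by step:
`a = [8, 2, 4, 7, 42]` → a = [8, 2, 4, 7, 42]
`b = a[1:4]` → b = [2, 4, 7]
`c = a` → c = [8, 2, 4, 7, 42] (same object as a)
`a[2] = 678` → a = [8, 2, 678, 7, 42] (same object as c); c = [8, 2, 678, 7, 42] (same object as a)
`b.append(762)` → b = [2, 4, 7, 762]
`print(a)` → prints [8, 2, 678, 7, 42]
`print(b)` → prints [2, 4, 7, 762]
`print(c)` → prints [8, 2, 678, 7, 42]

Answer:
[8, 2, 678, 7, 42]
[2, 4, 7, 762]
[8, 2, 678, 7, 42]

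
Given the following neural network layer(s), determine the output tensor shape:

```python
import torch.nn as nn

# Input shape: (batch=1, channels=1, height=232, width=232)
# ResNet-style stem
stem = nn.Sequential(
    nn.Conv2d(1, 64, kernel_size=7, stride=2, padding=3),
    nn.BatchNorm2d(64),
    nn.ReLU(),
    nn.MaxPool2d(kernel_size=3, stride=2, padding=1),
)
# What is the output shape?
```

Input: (1, 1, 232, 232) -> after Conv2d 7x7 stride=2: (1, 64, 116, 116) -> Output: (1, 64, 58, 58)

Answer: (1, 64, 58, 58)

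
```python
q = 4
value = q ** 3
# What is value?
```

Trace:
`q = 4` → q = 4
`value = q ** 3` → value = 64
So value = 64

Answer: 64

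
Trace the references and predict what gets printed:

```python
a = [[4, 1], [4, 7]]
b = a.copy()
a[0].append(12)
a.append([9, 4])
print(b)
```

Key concept: shallow copy with nested lists.
Step by step:
`a = [[4, 1], [4, 7]]` → a = [[4, 1], [4, 7]]
`b = a.copy()` → b = [[4, 1], [4, 7]]
`a[0].append(12)` → a = [[4, 1, 12], [4, 7]]; b = [[4, 1, 12], [4, 7]]
`a.append([9, 4])` → a = [[4, 1, 12], [4, 7], [9, 4]]
`print(b)` → prints [[4, 1, 12], [4, 7]]

Answer: [[4, 1, 12], [4, 7]]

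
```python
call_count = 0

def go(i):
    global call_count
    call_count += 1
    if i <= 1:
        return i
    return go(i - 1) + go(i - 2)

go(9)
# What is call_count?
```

Calls(i) = 1 + Calls(i-1) + Calls(i-2); Calls(0)=Calls(1)=1. For i=9 this gives 109.

Answer: 109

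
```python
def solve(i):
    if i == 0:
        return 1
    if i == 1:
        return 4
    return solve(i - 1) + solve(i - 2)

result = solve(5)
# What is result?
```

Build up from base cases: solve(0)=1, solve(1)=4, solve(2)=5, solve(3)=9, solve(4)=14, solve(5)=23

Answer: 23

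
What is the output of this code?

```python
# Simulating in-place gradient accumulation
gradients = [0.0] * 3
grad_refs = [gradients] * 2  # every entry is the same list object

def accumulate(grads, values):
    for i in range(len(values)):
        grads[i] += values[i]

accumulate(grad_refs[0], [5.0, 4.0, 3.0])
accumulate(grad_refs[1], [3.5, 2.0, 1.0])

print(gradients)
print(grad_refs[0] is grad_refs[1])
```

Key concept: gradient accumulation aliasing.
Step by step:
`gradients = [0.0] * 3` → gradients = [0.0, 0.0, 0.0]
`grad_refs = [gradients] * 2` → grad_refs = [[0.0, 0.0, 0.0], [0.0, 0.0, 0.0]]
`accumulate(grad_refs[0], [5.0, 4.0, 3.0])` → gradients = [5.0, 4.0, 3.0]; grad_refs = [[5.0, 4.0, 3.0], [5.0, 4.0, 3.0]]
`accumulate(grad_refs[1], [3.5, 2.0, 1.0])` → gradients = [8.5, 6.0, 4.0]; grad_refs = [[8.5, 6.0, 4.0], [8.5, 6.0, 4.0]]
`print(gradients)` → prints [8.5, 6.0, 4.0]
`print(grad_refs[0] is grad_refs[1])` → prints True

Answer:
[8.5, 6.0, 4.0]
True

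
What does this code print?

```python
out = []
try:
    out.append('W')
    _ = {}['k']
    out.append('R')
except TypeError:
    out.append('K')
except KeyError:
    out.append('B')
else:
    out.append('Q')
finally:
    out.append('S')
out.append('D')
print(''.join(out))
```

Execution trace: 'W' (try body) → 'B' (except KeyError) → 'S' (finally) → 'D' (after the try/except). Output: WBSD

Answer: WBSD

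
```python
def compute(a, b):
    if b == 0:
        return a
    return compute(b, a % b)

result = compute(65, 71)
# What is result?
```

compute(65, 71) -> compute(71, 65) -> compute(65, 6) -> compute(6, 5) -> compute(5, 1) -> compute(1, 0) -> 1

Answer: 1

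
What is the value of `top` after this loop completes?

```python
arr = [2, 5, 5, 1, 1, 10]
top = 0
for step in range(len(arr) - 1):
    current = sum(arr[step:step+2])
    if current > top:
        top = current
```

Max sum of 2-element window in [2, 5, 5, 1, 1, 10]
`top` takes the values: 0 → 7 → 10 → 11

Answer: 11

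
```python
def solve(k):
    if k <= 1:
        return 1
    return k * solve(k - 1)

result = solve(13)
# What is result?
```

solve(13) = 13 * 12 * 11 * 10 * 9 * 8 * 7 * 6 * 5 * 4 * 3 * 2 * 1 = 6227020800

Answer: 6227020800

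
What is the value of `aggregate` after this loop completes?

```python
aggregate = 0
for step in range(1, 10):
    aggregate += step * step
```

Sum of squares 1² to 9² = 285
`aggregate` takes the values: 0 → 1 → 5 → 14 → 30 → 55 → 91 → 140 → 204 → 285

Answer: 285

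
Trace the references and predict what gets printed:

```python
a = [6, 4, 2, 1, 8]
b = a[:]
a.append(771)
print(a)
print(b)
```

Key concept: slice [:] creates copy.
Step by step:
`a = [6, 4, 2, 1, 8]` → a = [6, 4, 2, 1, 8]
`b = a[:]` → b = [6, 4, 2, 1, 8]
`a.append(771)` → a = [6, 4, 2, 1, 8, 771]
`print(a)` → prints [6, 4, 2, 1, 8, 771]
`print(b)` → prints [6, 4, 2, 1, 8]

Answer:
[6, 4, 2, 1, 8, 771]
[6, 4, 2, 1, 8]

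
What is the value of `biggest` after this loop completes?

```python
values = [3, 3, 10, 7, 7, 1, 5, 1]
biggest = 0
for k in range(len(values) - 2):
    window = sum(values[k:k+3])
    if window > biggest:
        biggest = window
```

Max sum of 3-element window in [3, 3, 10, 7, 7, 1, 5, 1]
`biggest` takes the values: 0 → 16 → 20 → 24

Answer: 24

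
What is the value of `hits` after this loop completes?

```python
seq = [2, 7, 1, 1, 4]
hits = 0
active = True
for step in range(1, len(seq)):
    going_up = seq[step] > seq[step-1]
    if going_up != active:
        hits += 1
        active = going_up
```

Count direction changes in [2, 7, 1, 1, 4]
`hits` takes the values: 0 → 1 → 2

Answer: 2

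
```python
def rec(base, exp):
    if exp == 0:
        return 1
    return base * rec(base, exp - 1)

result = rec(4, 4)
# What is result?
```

rec(4, 4) = 4 * 4 * 4 * 4 = 256

Answer: 256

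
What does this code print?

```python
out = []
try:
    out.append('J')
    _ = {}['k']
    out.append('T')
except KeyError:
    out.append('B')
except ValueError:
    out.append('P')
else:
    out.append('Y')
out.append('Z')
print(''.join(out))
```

Execution trace: 'J' (try body) → 'B' (except KeyError) → 'Z' (after the try/except). Output: JBZ

Answer: JBZ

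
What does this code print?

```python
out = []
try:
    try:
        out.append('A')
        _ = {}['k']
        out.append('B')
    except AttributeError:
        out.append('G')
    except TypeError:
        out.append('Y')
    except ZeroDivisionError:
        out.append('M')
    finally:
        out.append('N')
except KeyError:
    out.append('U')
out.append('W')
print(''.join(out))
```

Execution trace: 'A' (try body) → 'N' (finally) → 'U' (outer except KeyError) → 'W' (after the try/except). Output: ANUW

Answer: ANUW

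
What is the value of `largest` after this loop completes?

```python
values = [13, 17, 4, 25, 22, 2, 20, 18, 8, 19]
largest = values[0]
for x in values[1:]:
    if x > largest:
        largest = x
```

Maximum of [13, 17, 4, 25, 22, 2, 20, 18, 8, 19]
`largest` takes the values: 13 → 17 → 25

Answer: 25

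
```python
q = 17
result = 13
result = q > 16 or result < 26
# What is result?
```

Trace:
`q = 17` → q = 17
`result = 13` → result = 13
`result = q > 16 or result < 26` → result = True
So result = True

Answer: True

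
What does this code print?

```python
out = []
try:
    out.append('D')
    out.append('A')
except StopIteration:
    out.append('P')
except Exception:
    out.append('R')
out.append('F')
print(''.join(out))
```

Execution trace: 'D' (try body) → 'A' (try body, no exception) → 'F' (after the try/except). Output: DAF

Answer: DAF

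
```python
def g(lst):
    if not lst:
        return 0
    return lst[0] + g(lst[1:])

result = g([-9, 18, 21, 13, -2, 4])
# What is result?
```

(-9) + 18 + 21 + 13 + (-2) + 4 + 0 = 45

Answer: 45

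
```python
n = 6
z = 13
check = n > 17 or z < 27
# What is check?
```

Trace:
`n = 6` → n = 6
`z = 13` → z = 13
`check = n > 17 or z < 27` → check = True
So check = True

Answer: True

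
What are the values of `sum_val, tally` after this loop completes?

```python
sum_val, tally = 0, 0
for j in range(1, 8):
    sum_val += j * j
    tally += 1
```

Sum of squares and count
`sum_val, tally` takes the values: (0, 0) → (1, 0) → (1, 1) → (5, 1) → (5, 2) → (14, 2) → (14, 3) → (30, 3) → (30, 4) → (55, 4) → (55, 5) → (91, 5) → (91, 6) → (140, 6) → (140, 7)

Answer: 140, 7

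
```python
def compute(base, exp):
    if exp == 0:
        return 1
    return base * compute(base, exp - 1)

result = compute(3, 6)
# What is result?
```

compute(3, 6) = 3 * 3 * 3 * 3 * 3 * 3 = 729

Answer: 729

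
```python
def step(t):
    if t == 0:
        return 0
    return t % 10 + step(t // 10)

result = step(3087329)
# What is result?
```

Sum of digits of 3087329: 9 + 2 + 3 + 7 + 8 + 0 + 3 = 32

Answer: 32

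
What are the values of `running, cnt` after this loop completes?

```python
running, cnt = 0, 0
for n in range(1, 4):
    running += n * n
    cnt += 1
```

Sum of squares and count
`running, cnt` takes the values: (0, 0) → (1, 0) → (1, 1) → (5, 1) → (5, 2) → (14, 2) → (14, 3)

Answer: 14, 3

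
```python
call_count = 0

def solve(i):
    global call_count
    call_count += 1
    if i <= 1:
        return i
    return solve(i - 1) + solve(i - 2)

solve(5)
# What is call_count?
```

Calls(i) = 1 + Calls(i-1) + Calls(i-2); Calls(0)=Calls(1)=1. For i=5 this gives 15.

Answer: 15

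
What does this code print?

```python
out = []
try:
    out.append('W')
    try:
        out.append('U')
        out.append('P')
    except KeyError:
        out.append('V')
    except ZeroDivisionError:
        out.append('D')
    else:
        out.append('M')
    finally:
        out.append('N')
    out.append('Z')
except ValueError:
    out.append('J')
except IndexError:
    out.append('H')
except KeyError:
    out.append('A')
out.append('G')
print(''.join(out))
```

Execution trace: 'W' (try body) → 'U' (inner try body) → 'P' (inner try body, no exception) → 'M' (inner else) → 'N' (inner finally) → 'Z' (try body, no exception) → 'G' (after the try/except). Output: WUPMNZG

Answer: WUPMNZG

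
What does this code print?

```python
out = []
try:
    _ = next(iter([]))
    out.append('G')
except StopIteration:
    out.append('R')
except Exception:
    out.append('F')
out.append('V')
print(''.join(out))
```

Execution trace: 'R' (except StopIteration) → 'V' (after the try/except). Output: RV

Answer: RV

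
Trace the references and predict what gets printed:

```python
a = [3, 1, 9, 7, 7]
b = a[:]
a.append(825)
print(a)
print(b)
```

Key concept: slice [:] creates copy.
Step by step:
`a = [3, 1, 9, 7, 7]` → a = [3, 1, 9, 7, 7]
`b = a[:]` → b = [3, 1, 9, 7, 7]
`a.append(825)` → a = [3, 1, 9, 7, 7, 825]
`print(a)` → prints [3, 1, 9, 7, 7, 825]
`print(b)` → prints [3, 1, 9, 7, 7]

Answer:
[3, 1, 9, 7, 7, 825]
[3, 1, 9, 7, 7]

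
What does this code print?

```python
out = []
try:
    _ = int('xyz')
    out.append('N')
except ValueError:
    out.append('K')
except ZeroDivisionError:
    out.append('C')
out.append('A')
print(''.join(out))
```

Execution trace: 'K' (except ValueError) → 'A' (after the try/except). Output: KA

Answer: KA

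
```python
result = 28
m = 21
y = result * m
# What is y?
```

Trace:
`result = 28` → result = 28
`m = 21` → m = 21
`y = result * m` → y = 588
So y = 588

Answer: 588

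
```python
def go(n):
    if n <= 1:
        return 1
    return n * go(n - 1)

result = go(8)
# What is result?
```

go(8) = 8 * 7 * 6 * 5 * 4 * 3 * 2 * 1 = 40320

Answer: 40320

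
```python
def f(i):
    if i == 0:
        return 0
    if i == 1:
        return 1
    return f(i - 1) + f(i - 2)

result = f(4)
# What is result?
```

Build up from base cases: f(0)=0, f(1)=1, f(2)=1, f(3)=2, f(4)=3

Answer: 3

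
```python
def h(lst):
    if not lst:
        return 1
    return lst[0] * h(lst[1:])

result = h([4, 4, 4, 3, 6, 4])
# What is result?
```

Product over [4, 4, 4, 3, 6, 4] = 4 * 4 * 4 * 3 * 6 * 4 = 4608

Answer: 4608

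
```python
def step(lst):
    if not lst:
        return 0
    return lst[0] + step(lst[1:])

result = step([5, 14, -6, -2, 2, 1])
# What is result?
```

5 + 14 + (-6) + (-2) + 2 + 1 + 0 = 14

Answer: 14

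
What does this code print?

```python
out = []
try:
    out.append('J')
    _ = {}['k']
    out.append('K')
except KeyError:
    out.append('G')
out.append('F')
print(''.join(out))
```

Execution trace: 'J' (try body) → 'G' (except KeyError) → 'F' (after the try/except). Output: JGF

Answer: JGF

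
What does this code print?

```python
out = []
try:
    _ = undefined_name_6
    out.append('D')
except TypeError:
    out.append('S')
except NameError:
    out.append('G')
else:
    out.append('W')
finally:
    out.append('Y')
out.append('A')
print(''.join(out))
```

Execution trace: 'G' (except NameError) → 'Y' (finally) → 'A' (after the try/except). Output: GYA

Answer: GYA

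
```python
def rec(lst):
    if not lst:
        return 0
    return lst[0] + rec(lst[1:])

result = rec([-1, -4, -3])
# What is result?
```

(-1) + (-4) + (-3) + 0 = -8

Answer: -8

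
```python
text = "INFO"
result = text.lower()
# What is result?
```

Trace:
`text = "INFO"` → text = 'INFO'
`result = text.lower()` → result = 'info'
So result = 'info'

Answer: 'info'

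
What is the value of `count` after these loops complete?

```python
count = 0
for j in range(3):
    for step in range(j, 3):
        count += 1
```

Upper triangle: 3 + 2 + ... + 1
`count` takes the values: 0 → 1 → 2 → 3 → 4 → 5 → 6

Answer: 6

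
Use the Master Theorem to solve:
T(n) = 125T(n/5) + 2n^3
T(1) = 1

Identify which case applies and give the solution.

a=125, b=5, f(n)=2n^3. log_5(125) = 3. Since c=3 = 3, Case 2 applies: T(n) = Θ(n^log_b(a) · log n) = O(n^3 log n).

Answer: O(n^3 log n) - Case 2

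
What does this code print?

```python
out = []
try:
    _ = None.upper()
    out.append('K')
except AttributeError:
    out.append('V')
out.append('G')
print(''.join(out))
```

Execution trace: 'V' (except AttributeError) → 'G' (after the try/except). Output: VG

Answer: VG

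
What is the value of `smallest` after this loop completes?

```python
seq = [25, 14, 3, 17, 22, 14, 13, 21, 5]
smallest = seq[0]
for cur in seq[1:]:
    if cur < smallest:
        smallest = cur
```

Minimum of [25, 14, 3, 17, 22, 14, 13, 21, 5]
`smallest` takes the values: 25 → 14 → 3

Answer: 3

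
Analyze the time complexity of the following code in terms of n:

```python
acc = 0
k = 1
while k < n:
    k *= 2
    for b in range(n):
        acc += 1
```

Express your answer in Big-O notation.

Each loop level contributes: log n × n. Multiplying the contributions gives O(n log n).

Answer: O(n log n)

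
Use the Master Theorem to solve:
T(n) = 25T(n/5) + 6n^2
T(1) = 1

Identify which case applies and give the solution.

a=25, b=5, f(n)=6n^2. log_5(25) = 2. Since c=2 = 2, Case 2 applies: T(n) = Θ(n^log_b(a) · log n) = O(n^2 log n).

Answer: O(n^2 log n) - Case 2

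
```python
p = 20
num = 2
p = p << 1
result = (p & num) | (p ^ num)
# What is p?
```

Trace:
`p = 20` → p = 20
`num = 2` → num = 2
`p = p << 1` → p = 40
`result = (p & num) | (p ^ num)` → result = 42
So p = 40

Answer: 40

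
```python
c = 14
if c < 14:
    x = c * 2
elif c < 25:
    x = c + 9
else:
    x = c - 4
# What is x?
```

Trace:
`c = 14` → c = 14
`if c < 14: ...` → c < 14 is False, c < 25 is True → x = 23
So x = 23

Answer: 23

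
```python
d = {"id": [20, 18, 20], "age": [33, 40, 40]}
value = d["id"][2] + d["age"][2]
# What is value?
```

Trace:
`d = {"id": [20, 18, 20], "age": [33, 40, 40]}` → d = {'id': [20, 18, 20], 'age': [33, 40, 40]}
`value = d["id"][2] + d["age"][2]` → value = 60
So value = 60

Answer: 60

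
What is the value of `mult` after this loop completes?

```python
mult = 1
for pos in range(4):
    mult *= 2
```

2^4 = 16
`mult` takes the values: 1 → 2 → 4 → 8 → 16

Answer: 16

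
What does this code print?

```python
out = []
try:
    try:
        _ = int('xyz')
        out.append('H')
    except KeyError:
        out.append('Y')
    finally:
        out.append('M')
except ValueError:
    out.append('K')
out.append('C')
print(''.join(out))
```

Execution trace: 'M' (finally) → 'K' (outer except ValueError) → 'C' (after the try/except). Output: MKC

Answer: MKC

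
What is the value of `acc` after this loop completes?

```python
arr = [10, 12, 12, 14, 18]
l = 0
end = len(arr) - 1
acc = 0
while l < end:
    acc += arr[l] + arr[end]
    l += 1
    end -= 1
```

Sum of pairs from ends
`acc` takes the values: 0 → 28 → 54

Answer: 54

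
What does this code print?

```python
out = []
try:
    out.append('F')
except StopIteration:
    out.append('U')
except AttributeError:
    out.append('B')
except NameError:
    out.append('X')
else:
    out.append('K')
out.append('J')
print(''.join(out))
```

Execution trace: 'F' (try body, no exception) → 'K' (else) → 'J' (after the try/except). Output: FKJ

Answer: FKJ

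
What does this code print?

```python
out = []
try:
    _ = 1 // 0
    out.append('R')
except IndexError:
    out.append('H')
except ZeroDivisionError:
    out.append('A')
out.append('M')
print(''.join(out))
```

Execution trace: 'A' (except ZeroDivisionError) → 'M' (after the try/except). Output: AM

Answer: AM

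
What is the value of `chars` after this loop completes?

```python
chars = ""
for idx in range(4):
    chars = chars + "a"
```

Repeat 'a' 4 times
`chars` takes the values: "" → "a" → "aa" → "aaa" → "aaaa"

Answer: "aaaa"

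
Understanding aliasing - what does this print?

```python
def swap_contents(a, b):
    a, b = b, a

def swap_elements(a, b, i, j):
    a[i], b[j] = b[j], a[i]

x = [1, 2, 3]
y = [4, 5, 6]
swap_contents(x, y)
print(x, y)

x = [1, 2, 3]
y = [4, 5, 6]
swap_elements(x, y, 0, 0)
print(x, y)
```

Key concept: parameter rebinding vs mutation.
Step by step:
`x = [1, 2, 3]` → x = [1, 2, 3]
`y = [4, 5, 6]` → y = [4, 5, 6]
`swap_contents(x, y)` → no visible change to tracked variables
`print(x, y)` → prints [1, 2, 3] [4, 5, 6]
`x = [1, 2, 3]` → x = [1, 2, 3]
`y = [4, 5, 6]` → y = [4, 5, 6]
`swap_elements(x, y, 0, 0)` → x = [4, 2, 3]; y = [1, 5, 6]
`print(x, y)` → prints [4, 2, 3] [1, 5, 6]

Answer:
[1, 2, 3] [4, 5, 6]
[4, 2, 3] [1, 5, 6]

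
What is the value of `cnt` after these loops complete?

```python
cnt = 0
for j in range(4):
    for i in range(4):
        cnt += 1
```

4 * 4 = 16
`cnt` takes the values: 0 → 1 → 2 → 3 → 4 → 5 → 6 → 7 → 8 → 9 → 10 → 11 → 12 → 13 → 14 → 15 → 16

Answer: 16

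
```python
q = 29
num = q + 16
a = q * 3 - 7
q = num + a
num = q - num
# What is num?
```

Trace:
`q = 29` → q = 29
`num = q + 16` → num = 45
`a = q * 3 - 7` → a = 80
`q = num + a` → q = 125
`num = q - num` → num = 80
So num = 80

Answer: 80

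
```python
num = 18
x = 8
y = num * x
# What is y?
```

Trace:
`num = 18` → num = 18
`x = 8` → x = 8
`y = num * x` → y = 144
So y = 144

Answer: 144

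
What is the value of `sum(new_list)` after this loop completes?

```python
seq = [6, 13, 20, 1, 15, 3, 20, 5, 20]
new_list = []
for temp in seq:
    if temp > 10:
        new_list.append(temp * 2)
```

Sum of doubled values > 10
`new_list` takes the values: [] → [26] → [26, 40] → [26, 40, 30] → [26, 40, 30, 40] → [26, 40, 30, 40, 40]
So `sum(new_list)` = 176

Answer: 176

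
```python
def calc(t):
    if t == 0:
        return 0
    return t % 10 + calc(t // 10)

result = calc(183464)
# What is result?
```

Sum of digits of 183464: 4 + 6 + 4 + 3 + 8 + 1 = 26

Answer: 26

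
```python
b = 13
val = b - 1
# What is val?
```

Trace:
`b = 13` → b = 13
`val = b - 1` → val = 12
So val = 12

Answer: 12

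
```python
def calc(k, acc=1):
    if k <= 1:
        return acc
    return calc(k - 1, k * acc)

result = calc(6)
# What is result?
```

Accumulator trace (n, acc): (6, 1) -> (5, 6) -> (4, 30) -> (3, 120) -> (2, 360) -> (1, 720) -> return 720

Answer: 720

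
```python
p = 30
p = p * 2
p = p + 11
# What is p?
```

Trace:
`p = 30` → p = 30
`p = p * 2` → p = 60
`p = p + 11` → p = 71
So p = 71

Answer: 71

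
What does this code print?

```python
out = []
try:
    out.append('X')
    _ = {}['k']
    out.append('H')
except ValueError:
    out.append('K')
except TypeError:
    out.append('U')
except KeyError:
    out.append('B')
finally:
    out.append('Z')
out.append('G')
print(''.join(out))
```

Execution trace: 'X' (try body) → 'B' (except KeyError) → 'Z' (finally) → 'G' (after the try/except). Output: XBZG

Answer: XBZG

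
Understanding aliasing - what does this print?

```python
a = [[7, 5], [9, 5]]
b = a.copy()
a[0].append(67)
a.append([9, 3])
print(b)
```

Key concept: shallow copy with nested lists.
Step by step:
`a = [[7, 5], [9, 5]]` → a = [[7, 5], [9, 5]]
`b = a.copy()` → b = [[7, 5], [9, 5]]
`a[0].append(67)` → a = [[7, 5, 67], [9, 5]]; b = [[7, 5, 67], [9, 5]]
`a.append([9, 3])` → a = [[7, 5, 67], [9, 5], [9, 3]]
`print(b)` → prints [[7, 5, 67], [9, 5]]

Answer: [[7, 5, 67], [9, 5]]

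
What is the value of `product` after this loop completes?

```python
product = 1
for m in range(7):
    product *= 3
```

3^7 = 2187
`product` takes the values: 1 → 3 → 9 → 27 → 81 → 243 → 729 → 2187

Answer: 2187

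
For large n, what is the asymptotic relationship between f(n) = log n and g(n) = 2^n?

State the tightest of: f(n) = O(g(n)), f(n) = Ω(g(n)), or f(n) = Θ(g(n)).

log n vs 2^n: f(n) = O(g(n)) but not Ω(g(n)) — 2^n grows strictly faster than log n.

Answer: f(n) = O(g(n)) but not Ω(g(n)) — 2^n grows strictly faster than log n.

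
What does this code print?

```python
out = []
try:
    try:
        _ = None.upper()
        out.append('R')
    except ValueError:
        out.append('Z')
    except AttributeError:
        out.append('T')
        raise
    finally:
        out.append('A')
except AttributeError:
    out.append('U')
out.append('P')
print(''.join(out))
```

Execution trace: 'T' (inner except AttributeError) → 'A' (inner finally) → 'U' (outer except AttributeError) → 'P' (after the try/except). Output: TAUP

Answer: TAUP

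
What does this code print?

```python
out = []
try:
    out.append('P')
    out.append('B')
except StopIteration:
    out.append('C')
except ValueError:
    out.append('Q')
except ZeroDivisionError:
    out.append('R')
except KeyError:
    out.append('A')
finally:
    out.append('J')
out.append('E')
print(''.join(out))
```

Execution trace: 'P' (try body) → 'B' (try body, no exception) → 'J' (finally) → 'E' (after the try/except). Output: PBJE

Answer: PBJE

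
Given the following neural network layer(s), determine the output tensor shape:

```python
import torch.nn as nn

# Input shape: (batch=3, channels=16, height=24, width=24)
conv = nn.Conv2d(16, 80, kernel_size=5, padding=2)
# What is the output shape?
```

Input: (3, 16, 24, 24) -> Output: (3, 80, 24, 24)

Answer: (3, 80, 24, 24)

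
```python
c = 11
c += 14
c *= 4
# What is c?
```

Trace:
`c = 11` → c = 11
`c += 14` → c = 25
`c *= 4` → c = 100
So c = 100

Answer: 100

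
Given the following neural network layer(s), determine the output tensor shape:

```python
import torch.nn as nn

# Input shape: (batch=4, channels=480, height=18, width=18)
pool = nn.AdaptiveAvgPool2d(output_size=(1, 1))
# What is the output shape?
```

Input: (4, 480, 18, 18) -> Output: (4, 480, 1, 1)

Answer: (4, 480, 1, 1)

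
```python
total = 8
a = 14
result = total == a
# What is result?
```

Trace:
`total = 8` → total = 8
`a = 14` → a = 14
`result = total == a` → result = False
So result = False

Answer: False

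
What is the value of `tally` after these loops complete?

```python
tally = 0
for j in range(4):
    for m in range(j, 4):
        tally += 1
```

Upper triangle: 4 + 3 + ... + 1
`tally` takes the values: 0 → 1 → 2 → 3 → 4 → 5 → 6 → 7 → 8 → 9 → 10

Answer: 10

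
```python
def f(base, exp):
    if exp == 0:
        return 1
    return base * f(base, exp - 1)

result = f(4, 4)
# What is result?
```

f(4, 4) = 4 * 4 * 4 * 4 = 256

Answer: 256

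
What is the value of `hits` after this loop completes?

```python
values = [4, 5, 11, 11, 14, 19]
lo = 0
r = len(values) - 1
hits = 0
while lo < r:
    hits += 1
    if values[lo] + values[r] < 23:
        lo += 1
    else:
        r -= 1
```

Steps to find pair summing to 23
`hits` takes the values: 0 → 1 → 2 → 3 → 4 → 5

Answer: 5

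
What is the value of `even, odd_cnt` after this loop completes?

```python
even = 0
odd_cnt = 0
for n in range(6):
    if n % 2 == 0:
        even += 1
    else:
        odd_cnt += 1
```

Count evens and odds in range(6)
`even, odd_cnt` takes the values: (0, 0) → (1, 0) → (1, 1) → (2, 1) → (2, 2) → (3, 2) → (3, 3)

Answer: 3, 3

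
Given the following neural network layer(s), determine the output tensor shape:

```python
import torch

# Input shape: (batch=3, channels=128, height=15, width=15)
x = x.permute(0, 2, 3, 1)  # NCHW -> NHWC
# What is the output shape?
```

Input: (3, 128, 15, 15) -> Output: (3, 15, 15, 128)

Answer: (3, 15, 15, 128)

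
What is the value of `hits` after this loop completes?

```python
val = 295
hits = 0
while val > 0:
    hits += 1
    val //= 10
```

Count digits by repeated division by 10
`hits` takes the values: 0 → 1 → 2 → 3

Answer: 3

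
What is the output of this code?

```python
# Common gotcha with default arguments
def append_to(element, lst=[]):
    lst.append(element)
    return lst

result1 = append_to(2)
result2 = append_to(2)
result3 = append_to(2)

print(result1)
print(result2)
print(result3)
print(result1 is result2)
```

Key concept: mutable default argument gotcha.
Step by step:
`result1 = append_to(2)` → result1 = [2]
`result2 = append_to(2)` → result1 = [2, 2] (same object as result2); result2 = [2, 2] (same object as result1)
`result3 = append_to(2)` → result1 = [2, 2, 2] (same object as result2, result3); result2 = [2, 2, 2] (same object as result1, result3); result3 = [2, 2, 2] (same object as result1, result2)
`print(result1)` → prints [2, 2, 2]
`print(result2)` → prints [2, 2, 2]
`print(result3)` → prints [2, 2, 2]
`print(result1 is result2)` → prints True

Answer:
[2, 2, 2]
[2, 2, 2]
[2, 2, 2]
True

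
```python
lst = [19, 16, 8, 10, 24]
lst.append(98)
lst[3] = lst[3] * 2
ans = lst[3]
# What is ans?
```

Trace:
`lst = [19, 16, 8, 10, 24]` → lst = [19, 16, 8, 10, 24]
`lst.append(98)` → lst = [19, 16, 8, 10, 24, 98]
`lst[3] = lst[3] * 2` → lst = [19, 16, 8, 20, 24, 98]
`ans = lst[3]` → ans = 20
So ans = 20

Answer: 20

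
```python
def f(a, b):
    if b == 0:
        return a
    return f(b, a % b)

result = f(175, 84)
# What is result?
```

f(175, 84) -> f(84, 7) -> f(7, 0) -> 7

Answer: 7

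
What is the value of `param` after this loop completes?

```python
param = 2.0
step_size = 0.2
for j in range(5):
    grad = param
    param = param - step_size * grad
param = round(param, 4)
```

Gradient descent: w = 2.0 * (1 - 0.2)^5
`param` takes the values: 2.0 → 1.6 → 1.28 → 1.024 → 0.8192 → 0.65536 → 0.6554

Answer: 0.6554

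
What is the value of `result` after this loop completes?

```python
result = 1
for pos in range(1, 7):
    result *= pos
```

6! = 720
`result` takes the values: 1 → 2 → 6 → 24 → 120 → 720

Answer: 720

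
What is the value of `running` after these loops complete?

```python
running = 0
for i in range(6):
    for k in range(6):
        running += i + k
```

Sum of all i+k for i,k in 6x6
`running` takes the values: 0 → 1 → 3 → 6 → 10 → 15 → 16 → 18 → 21 → 25 → 30 → 36 → 38 → 41 → 45 → 50 → 56 → 63 → 66 → 70 → 75 → 81 → 88 → 96 → 100 → 105 → 111 → 118 → 126 → 135 → 140 → 146 → 153 → 161 → 170 → 180

Answer: 180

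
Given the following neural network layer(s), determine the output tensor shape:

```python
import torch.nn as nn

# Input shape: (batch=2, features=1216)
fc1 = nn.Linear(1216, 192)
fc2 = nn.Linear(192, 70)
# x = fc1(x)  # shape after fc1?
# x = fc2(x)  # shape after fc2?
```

Input: (2, 1216) -> after fc1: (2, 192) -> Output: (2, 70)

Answer: (2, 70)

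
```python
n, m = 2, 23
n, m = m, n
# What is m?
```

Trace:
`n, m = 2, 23` → n = 2; m = 23
`n, m = m, n` → n = 23; m = 2
So m = 2

Answer: 2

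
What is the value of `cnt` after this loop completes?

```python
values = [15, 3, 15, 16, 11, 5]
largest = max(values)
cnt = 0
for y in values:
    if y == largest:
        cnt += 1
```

Count of max value 16 in [15, 3, 15, 16, 11, 5]
`cnt` takes the values: 0 → 1

Answer: 1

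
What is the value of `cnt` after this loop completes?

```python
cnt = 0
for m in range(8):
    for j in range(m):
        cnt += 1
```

Triangle number: 0+1+2+...+7
`cnt` takes the values: 0 → 1 → 2 → 3 → 4 → 5 → 6 → 7 → 8 → 9 → 10 → 11 → 12 → 13 → 14 → 15 → 16 → 17 → 18 → 19 → 20 → 21 → 22 → 23 → 24 → 25 → 26 → 27 → 28

Answer: 28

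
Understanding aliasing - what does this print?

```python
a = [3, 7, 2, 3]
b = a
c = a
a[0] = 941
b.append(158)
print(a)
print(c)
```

Key concept: multiple aliases.
Step by step:
`a = [3, 7, 2, 3]` → a = [3, 7, 2, 3]
`b = a` → b = [3, 7, 2, 3] (same object as a)
`c = a` → c = [3, 7, 2, 3] (same object as a, b)
`a[0] = 941` → a = [941, 7, 2, 3] (same object as b, c); b = [941, 7, 2, 3] (same object as a, c); c = [941, 7, 2, 3] (same object as a, b)
`b.append(158)` → a = [941, 7, 2, 3, 158] (same object as b, c); b = [941, 7, 2, 3, 158] (same object as a, c); c = [941, 7, 2, 3, 158] (same object as a, b)
`print(a)` → prints [941, 7, 2, 3, 158]
`print(c)` → prints [941, 7, 2, 3, 158]

Answer:
[941, 7, 2, 3, 158]
[941, 7, 2, 3, 158]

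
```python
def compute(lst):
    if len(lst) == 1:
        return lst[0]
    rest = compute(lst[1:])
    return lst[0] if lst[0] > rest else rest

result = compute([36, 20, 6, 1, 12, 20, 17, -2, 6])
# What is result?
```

Recursive max over [36, 20, 6, 1, 12, 20, 17, -2, 6] = 36

Answer: 36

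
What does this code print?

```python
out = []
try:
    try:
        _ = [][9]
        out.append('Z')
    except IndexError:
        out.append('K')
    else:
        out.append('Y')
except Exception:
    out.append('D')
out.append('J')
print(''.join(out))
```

Execution trace: 'K' (inner except IndexError) → 'J' (after the try/except). Output: KJ

Answer: KJ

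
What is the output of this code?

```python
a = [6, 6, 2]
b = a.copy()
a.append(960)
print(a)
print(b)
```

Key concept: list.copy() creates independent copy.
Step by step:
`a = [6, 6, 2]` → a = [6, 6, 2]
`b = a.copy()` → b = [6, 6, 2]
`a.append(960)` → a = [6, 6, 2, 960]
`print(a)` → prints [6, 6, 2, 960]
`print(b)` → prints [6, 6, 2]

Answer:
[6, 6, 2, 960]
[6, 6, 2]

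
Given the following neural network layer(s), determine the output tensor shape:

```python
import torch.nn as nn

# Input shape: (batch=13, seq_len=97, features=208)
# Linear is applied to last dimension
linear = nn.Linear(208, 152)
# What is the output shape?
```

Input: (13, 97, 208) -> Output: (13, 97, 152)

Answer: (13, 97, 152)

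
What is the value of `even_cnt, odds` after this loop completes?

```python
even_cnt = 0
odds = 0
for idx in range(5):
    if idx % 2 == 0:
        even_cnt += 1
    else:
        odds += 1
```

Count evens and odds in range(5)
`even_cnt, odds` takes the values: (0, 0) → (1, 0) → (1, 1) → (2, 1) → (2, 2) → (3, 2)

Answer: 3, 2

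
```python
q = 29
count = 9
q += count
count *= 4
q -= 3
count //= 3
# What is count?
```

Trace:
`q = 29` → q = 29
`count = 9` → count = 9
`q += count` → q = 38
`count *= 4` → count = 36
`q -= 3` → q = 35
`count //= 3` → count = 12
So count = 12

Answer: 12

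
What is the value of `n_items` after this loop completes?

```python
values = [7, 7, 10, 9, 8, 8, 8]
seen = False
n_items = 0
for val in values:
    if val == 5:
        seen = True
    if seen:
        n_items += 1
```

Count elements after first 5 in [7, 7, 10, 9, 8, 8, 8]
`n_items` takes the values: 0

Answer: 0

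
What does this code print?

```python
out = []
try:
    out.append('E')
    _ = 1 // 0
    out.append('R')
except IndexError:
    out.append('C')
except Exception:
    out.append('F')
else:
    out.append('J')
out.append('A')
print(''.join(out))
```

Execution trace: 'E' (try body) → 'F' (except Exception) → 'A' (after the try/except). Output: EFA

Answer: EFA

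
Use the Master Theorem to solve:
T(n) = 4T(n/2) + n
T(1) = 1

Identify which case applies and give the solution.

a=4, b=2, f(n)=n. log_2(4) = 2. Since c=1 < 2, Case 1 applies: T(n) = Θ(n^log_b(a)) = O(n^2).

Answer: O(n^2) - Case 1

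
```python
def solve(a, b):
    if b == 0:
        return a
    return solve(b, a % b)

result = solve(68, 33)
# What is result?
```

solve(68, 33) -> solve(33, 2) -> solve(2, 1) -> solve(1, 0) -> 1

Answer: 1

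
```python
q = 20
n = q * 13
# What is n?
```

Trace:
`q = 20` → q = 20
`n = q * 13` → n = 260
So n = 260

Answer: 260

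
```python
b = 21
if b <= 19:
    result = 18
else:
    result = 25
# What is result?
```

Trace:
`b = 21` → b = 21
`if b <= 19: ...` → b <= 19 is False, take else branch → result = 25
So result = 25

Answer: 25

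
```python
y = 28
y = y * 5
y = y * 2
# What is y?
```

Trace:
`y = 28` → y = 28
`y = y * 5` → y = 140
`y = y * 2` → y = 280
So y = 280

Answer: 280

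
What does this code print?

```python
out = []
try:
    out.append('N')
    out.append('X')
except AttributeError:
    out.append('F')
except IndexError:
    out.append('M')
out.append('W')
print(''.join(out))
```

Execution trace: 'N' (try body) → 'X' (try body, no exception) → 'W' (after the try/except). Output: NXW

Answer: NXW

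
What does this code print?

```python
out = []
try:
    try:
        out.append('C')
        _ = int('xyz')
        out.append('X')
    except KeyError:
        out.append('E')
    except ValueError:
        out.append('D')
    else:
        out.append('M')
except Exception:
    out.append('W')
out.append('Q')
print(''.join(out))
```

Execution trace: 'C' (inner try body) → 'D' (inner except ValueError) → 'Q' (after the try/except). Output: CDQ

Answer: CDQ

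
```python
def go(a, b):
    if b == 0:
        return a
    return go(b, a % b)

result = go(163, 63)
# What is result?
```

go(163, 63) -> go(63, 37) -> go(37, 26) -> go(26, 11) -> go(11, 4) -> go(4, 3) -> go(3, 1) -> go(1, 0) -> 1

Answer: 1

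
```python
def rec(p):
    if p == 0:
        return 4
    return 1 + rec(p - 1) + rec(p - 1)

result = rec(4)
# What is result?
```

rec(p) = 1 + 2·rec(p-1), rec(0)=4. Closed form: (4+1)·2^4 - 1 = 79.

Answer: 79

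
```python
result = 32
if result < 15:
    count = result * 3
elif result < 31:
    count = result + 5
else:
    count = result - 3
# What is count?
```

Trace:
`result = 32` → result = 32
`if result < 15: ...` → result < 15 is False, result < 31 is False, take else branch → count = 29
So count = 29

Answer: 29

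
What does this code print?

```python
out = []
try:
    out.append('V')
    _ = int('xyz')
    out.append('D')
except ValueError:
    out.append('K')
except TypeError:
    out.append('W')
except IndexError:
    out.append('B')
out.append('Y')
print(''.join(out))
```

Execution trace: 'V' (try body) → 'K' (except ValueError) → 'Y' (after the try/except). Output: VKY

Answer: VKY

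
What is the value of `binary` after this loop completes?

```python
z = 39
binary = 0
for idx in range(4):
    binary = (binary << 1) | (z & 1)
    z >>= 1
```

Reverse lowest 4 bits of 39
`binary` takes the values: 0 → 1 → 3 → 7 → 14

Answer: 14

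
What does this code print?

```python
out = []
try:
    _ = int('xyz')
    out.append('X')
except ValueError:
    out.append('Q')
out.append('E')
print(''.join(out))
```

Execution trace: 'Q' (except ValueError) → 'E' (after the try/except). Output: QE

Answer: QE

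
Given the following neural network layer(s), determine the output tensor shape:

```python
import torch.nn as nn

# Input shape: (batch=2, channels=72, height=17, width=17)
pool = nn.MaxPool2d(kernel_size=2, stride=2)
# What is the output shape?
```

Input: (2, 72, 17, 17) -> Output: (2, 72, 8, 8)

Answer: (2, 72, 8, 8)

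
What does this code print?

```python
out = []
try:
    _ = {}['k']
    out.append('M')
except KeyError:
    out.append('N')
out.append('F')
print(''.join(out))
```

Execution trace: 'N' (except KeyError) → 'F' (after the try/except). Output: NF

Answer: NF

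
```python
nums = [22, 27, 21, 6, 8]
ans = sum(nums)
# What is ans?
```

Trace:
`nums = [22, 27, 21, 6, 8]` → nums = [22, 27, 21, 6, 8]
`ans = sum(nums)` → ans = 84
So ans = 84

Answer: 84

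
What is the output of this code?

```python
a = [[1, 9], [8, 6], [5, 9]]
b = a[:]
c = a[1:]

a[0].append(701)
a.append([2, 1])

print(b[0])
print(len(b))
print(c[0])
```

Key concept: slice with nested mutation.
Step by step:
`a = [[1, 9], [8, 6], [5, 9]]` → a = [[1, 9], [8, 6], [5, 9]]
`b = a[:]` → b = [[1, 9], [8, 6], [5, 9]]
`c = a[1:]` → c = [[8, 6], [5, 9]]
`a[0].append(701)` → a = [[1, 9, 701], [8, 6], [5, 9]]; b = [[1, 9, 701], [8, 6], [5, 9]]
`a.append([2, 1])` → a = [[1, 9, 701], [8, 6], [5, 9], [2, 1]]
`print(b[0])` → prints [1, 9, 701]
`print(len(b))` → prints 3
`print(c[0])` → prints [8, 6]

Answer:
[1, 9, 701]
3
[8, 6]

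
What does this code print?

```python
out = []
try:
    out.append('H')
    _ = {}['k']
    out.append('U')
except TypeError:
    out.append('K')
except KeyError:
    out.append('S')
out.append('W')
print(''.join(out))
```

Execution trace: 'H' (try body) → 'S' (except KeyError) → 'W' (after the try/except). Output: HSW

Answer: HSW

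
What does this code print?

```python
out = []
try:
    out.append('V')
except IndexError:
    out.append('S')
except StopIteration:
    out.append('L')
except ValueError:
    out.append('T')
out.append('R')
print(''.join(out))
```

Execution trace: 'V' (try body, no exception) → 'R' (after the try/except). Output: VR

Answer: VR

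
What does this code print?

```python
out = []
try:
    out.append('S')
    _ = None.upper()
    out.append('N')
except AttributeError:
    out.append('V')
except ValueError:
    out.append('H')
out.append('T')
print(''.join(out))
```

Execution trace: 'S' (try body) → 'V' (except AttributeError) → 'T' (after the try/except). Output: SVT

Answer: SVT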